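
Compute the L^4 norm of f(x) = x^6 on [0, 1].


Step 1: ||f||_4 = (integral_0^1 |x^6|^4 dx)^(1/4)
     = (integral_0^1 x^24 dx)^(1/4)
Step 2: integral_0^1 x^24 dx = [x^25/(25)] from 0 to 1 = 1^25/25
     = 1/25 = 0.04
Step 3: ||f||_4 = (0.04)^(1/4) = 0.447214


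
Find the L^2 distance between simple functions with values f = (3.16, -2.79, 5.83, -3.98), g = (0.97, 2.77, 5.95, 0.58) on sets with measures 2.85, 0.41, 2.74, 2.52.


Step 1: Compute differences f_i - g_i:
  3.16 - 0.97 = 2.19
  -2.79 - 2.77 = -5.56
  5.83 - 5.95 = -0.12
  -3.98 - 0.58 = -4.56
Step 2: Compute |diff|^2 * measure for each set:
  |2.19|^2 * 2.85 = 4.7961 * 2.85 = 13.668885
  |-5.56|^2 * 0.41 = 30.9136 * 0.41 = 12.674576
  |-0.12|^2 * 2.74 = 0.0144 * 2.74 = 0.039456
  |-4.56|^2 * 2.52 = 20.7936 * 2.52 = 52.399872
Step 3: Sum = 78.782789
Step 4: ||f-g||_2 = (78.782789)^(1/2) = 8.875967


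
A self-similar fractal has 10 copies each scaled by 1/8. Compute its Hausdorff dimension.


For a self-similar set with N copies scaled by 1/r:
dim_H = log(N)/log(r) = log(10)/log(8)
= 2.302585/2.079442
= 1.107309


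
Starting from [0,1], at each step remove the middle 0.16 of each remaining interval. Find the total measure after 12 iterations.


Step 1: At each step, fraction remaining = 1 - 0.16 = 0.84
Step 2: After 12 steps, measure = (0.84)^12
Result = 0.12341


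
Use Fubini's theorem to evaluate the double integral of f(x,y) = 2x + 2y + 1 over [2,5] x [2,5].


By Fubini, integrate in x first, then y.
Step 1: Fix y, integrate over x in [2,5]:
  integral(2x + 2y + 1, x=2..5)
  = 2*(5^2 - 2^2)/2 + (2y + 1)*(5 - 2)
  = 21 + (2y + 1)*3
  = 21 + 6y + 3
  = 24 + 6y
Step 2: Integrate over y in [2,5]:
  integral(24 + 6y, y=2..5)
  = 24*3 + 6*(5^2 - 2^2)/2
  = 72 + 63
  = 135


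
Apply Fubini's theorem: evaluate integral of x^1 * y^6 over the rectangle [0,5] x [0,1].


By Fubini's theorem, the double integral factors as a product of single integrals:
Step 1: integral_0^5 x^1 dx = [x^2/2] from 0 to 5
     = 5^2/2 = 12.5
Step 2: integral_0^1 y^6 dy = [y^7/7] from 0 to 1
     = 1^7/7 = 0.142857
Step 3: Double integral = 12.5 * 0.142857 = 1.785714


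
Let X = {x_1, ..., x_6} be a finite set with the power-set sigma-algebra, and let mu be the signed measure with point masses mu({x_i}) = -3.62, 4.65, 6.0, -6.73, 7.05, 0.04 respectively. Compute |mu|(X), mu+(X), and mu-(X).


Step 1: Every measurable set is a union of atoms (the cells / points), so a Hahn decomposition is
  obtained by grouping atoms by sign: P = union of atoms with mu > 0, N = union of the remaining atoms.
  Atoms in P (indices): 2, 3, 5, 6;  atoms in N (indices): 1, 4
  Positive values: 4.65, 6, 7.05, 0.04
  Negative values: -3.62, -6.73
Step 2: mu+(X) = mu(P) = sum of positive atom values = 17.74
Step 3: mu-(X) = -mu(N) = sum of |negative atom values| = 10.35
Step 4: |mu|(X) = mu+(X) + mu-(X) = 17.74 + 10.35 = 28.09


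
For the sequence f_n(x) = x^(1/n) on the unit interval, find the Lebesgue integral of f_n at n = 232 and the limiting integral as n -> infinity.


At n = 232: f_232(x) = x^(1/232).
Step 1: integral(x^(1/232), 0, 1) = [x^(1/232+1) / (1/232+1)] from 0 to 1
     = 1 / (1/232 + 1) = 1 / ((232+1)/232) = 232/(232+1)
     = 232/233 = 0.995708
Step 2: As n -> infinity, f_n(x) = x^(1/n) -> 1 for x in (0,1], and f_n is increasing in n.
By MCT, lim_n integral(f_n) = integral(lim_n f_n) = integral(1, 0, 1) = 1.
Step 3: Verify convergence: 232/233 = 0.995708 -> 1


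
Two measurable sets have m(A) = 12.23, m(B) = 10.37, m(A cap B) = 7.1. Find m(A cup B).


By inclusion-exclusion: m(A u B) = m(A) + m(B) - m(A n B)
= 12.23 + 10.37 - 7.1
= 15.5


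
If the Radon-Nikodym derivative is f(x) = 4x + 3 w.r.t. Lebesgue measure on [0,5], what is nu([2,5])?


nu(A) = integral_A (dnu/dmu) dmu = integral_2^5 (4x + 3) dx
Step 1: Antiderivative F(x) = (4/2)x^2 + 3x
Step 2: F(5) = (4/2)*5^2 + 3*5 = 50 + 15 = 65
Step 3: F(2) = (4/2)*2^2 + 3*2 = 8 + 6 = 14
Step 4: nu([2,5]) = F(5) - F(2) = 65 - 14 = 51


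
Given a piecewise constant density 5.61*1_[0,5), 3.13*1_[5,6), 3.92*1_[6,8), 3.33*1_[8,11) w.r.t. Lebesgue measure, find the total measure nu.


Integrate each piece of the Radon-Nikodym derivative:
Step 1: integral_0^5 5.61 dx = 5.61*(5-0) = 5.61*5 = 28.05
Step 2: integral_5^6 3.13 dx = 3.13*(6-5) = 3.13*1 = 3.13
Step 3: integral_6^8 3.92 dx = 3.92*(8-6) = 3.92*2 = 7.84
Step 4: integral_8^11 3.33 dx = 3.33*(11-8) = 3.33*3 = 9.99
Total: 28.05 + 3.13 + 7.84 + 9.99 = 49.01


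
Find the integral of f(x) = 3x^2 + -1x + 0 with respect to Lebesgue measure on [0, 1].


The Lebesgue integral of a Riemann-integrable function agrees with the Riemann integral.
Antiderivative F(x) = (3/3)x^3 + (-1/2)x^2 + 0x
F(1) = (3/3)*1^3 + (-1/2)*1^2 + 0*1
     = (3/3)*1 + (-1/2)*1 + 0*1
     = 1 + -0.5 + 0
     = 0.5
F(0) = 0.0
Integral = F(1) - F(0) = 0.5 - 0.0 = 0.5


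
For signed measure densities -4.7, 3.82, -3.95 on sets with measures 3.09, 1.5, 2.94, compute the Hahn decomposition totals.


Step 1: Compute signed measure on each set:
  Set 1: -4.7 * 3.09 = -14.523
  Set 2: 3.82 * 1.5 = 5.73
  Set 3: -3.95 * 2.94 = -11.613
Step 2: Total signed measure = (-14.523) + (5.73) + (-11.613)
     = -20.406
Step 3: Positive part mu+(X) = sum of positive contributions = 5.73
Step 4: Negative part mu-(X) = |sum of negative contributions| = 26.136


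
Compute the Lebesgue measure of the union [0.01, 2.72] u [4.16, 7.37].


For pairwise disjoint intervals, m(union) = sum of lengths.
= (2.72 - 0.01) + (7.37 - 4.16)
= 2.71 + 3.21
= 5.92


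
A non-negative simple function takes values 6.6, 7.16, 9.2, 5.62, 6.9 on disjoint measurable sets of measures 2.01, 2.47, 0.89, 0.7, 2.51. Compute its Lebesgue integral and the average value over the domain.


Step 1: Integral = sum(value_i * measure_i)
= 6.6*2.01 + 7.16*2.47 + 9.2*0.89 + 5.62*0.7 + 6.9*2.51
= 13.266 + 17.6852 + 8.188 + 3.934 + 17.319
= 60.3922
Step 2: Total measure of domain = 2.01 + 2.47 + 0.89 + 0.7 + 2.51 = 8.58
Step 3: Average value = 60.3922 / 8.58 = 7.038718


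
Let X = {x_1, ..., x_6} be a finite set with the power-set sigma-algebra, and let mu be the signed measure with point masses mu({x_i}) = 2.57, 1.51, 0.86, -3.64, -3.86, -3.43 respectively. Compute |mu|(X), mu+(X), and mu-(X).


Step 1: Every measurable set is a union of atoms (the cells / points), so a Hahn decomposition is
  obtained by grouping atoms by sign: P = union of atoms with mu > 0, N = union of the remaining atoms.
  Atoms in P (indices): 1, 2, 3;  atoms in N (indices): 4, 5, 6
  Positive values: 2.57, 1.51, 0.86
  Negative values: -3.64, -3.86, -3.43
Step 2: mu+(X) = mu(P) = sum of positive atom values = 4.94
Step 3: mu-(X) = -mu(N) = sum of |negative atom values| = 10.93
Step 4: |mu|(X) = mu+(X) + mu-(X) = 4.94 + 10.93 = 15.87


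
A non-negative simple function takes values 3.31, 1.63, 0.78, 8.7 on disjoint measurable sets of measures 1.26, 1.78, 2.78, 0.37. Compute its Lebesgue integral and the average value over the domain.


Step 1: Integral = sum(value_i * measure_i)
= 3.31*1.26 + 1.63*1.78 + 0.78*2.78 + 8.7*0.37
= 4.1706 + 2.9014 + 2.1684 + 3.219
= 12.4594
Step 2: Total measure of domain = 1.26 + 1.78 + 2.78 + 0.37 = 6.19
Step 3: Average value = 12.4594 / 6.19 = 2.012827


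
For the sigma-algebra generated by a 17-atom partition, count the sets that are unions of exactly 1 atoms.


Each element of F is a union of some subset of the 17 atoms.
Elements that are unions of exactly 1 atoms correspond to 1-element subsets of the 17 atoms.
Count = C(17, 1) = 17! / (1! * 16!) = 17.


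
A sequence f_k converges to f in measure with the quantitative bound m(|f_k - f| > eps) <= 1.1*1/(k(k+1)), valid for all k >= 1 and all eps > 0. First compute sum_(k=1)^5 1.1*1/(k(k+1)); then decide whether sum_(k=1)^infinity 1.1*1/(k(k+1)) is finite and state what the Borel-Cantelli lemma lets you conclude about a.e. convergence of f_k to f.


Step 1: List the terms 1.1*1/(k(k+1)) for k = 1 to 5:
  k=1: 0.55
  k=2: 0.183333
  k=3: 0.091667
  k=4: 0.055
  k=5: 0.036667
Step 2: Partial sum = 0.55 + 0.183333 + 0.091667 + 0.055 + 0.036667
     = 0.916667
Step 3: The full series sum_(k>=1) 1.1*1/(k(k+1)) converges (telescoping series sum 1/(k(k+1)) = 1; a constant multiple of a convergent series converges).
Step 4: Fix eps > 0. Since sum_k m(|f_k - f| > eps) < infinity, the Borel-Cantelli lemma gives
        m(limsup_k {|f_k - f| > eps}) = 0, i.e. for a.e. x, |f_k(x) - f(x)| <= eps for all large k.
        Applying this with eps = 1/j for j = 1, 2, ... and intersecting the countably many full-measure sets,
        for a.e. x we get limsup_k |f_k(x) - f(x)| <= 1/j for every j, hence f_k -> f almost everywhere.
Conclusion: series converges; Borel-Cantelli yields f_k -> f a.e.


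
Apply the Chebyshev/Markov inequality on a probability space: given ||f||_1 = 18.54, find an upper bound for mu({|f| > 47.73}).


Chebyshev/Markov inequality: mu(|f| > eps) <= (||f||_p / eps)^p
Step 1: ||f||_1 / eps = 18.54 / 47.73 = 0.388435
Step 2: Raise to power p = 1:
  (0.388435)^1 = 0.388435
Step 3: Therefore mu(|f| > 47.73) <= 0.388435


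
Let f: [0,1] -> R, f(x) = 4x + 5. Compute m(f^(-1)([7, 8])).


f^(-1)([7, 8]) = {x : 7 <= 4x + 5 <= 8}
Solving: (7 - 5)/4 <= x <= (8 - 5)/4
= [0.5, 0.75]
Intersecting with [0,1]: [0.5, 0.75]
Measure = 0.75 - 0.5 = 0.25


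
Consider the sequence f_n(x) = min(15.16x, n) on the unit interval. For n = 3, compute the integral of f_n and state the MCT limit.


f(x) = 15.16x on [0,1]; f_n(x) = min(15.16x, n). At n = 3:
Step 1: f(x) reaches 3 at x = 3/15.16 = 0.197889
Step 2: integral(f_3) = integral(15.16x, 0, 0.197889) + integral(3, 0.197889, 1)
       = 15.16*0.197889^2/2 + 3*(1 - 0.197889)
       = 0.296834 + 2.406332
       = 2.703166
Step 3: As n -> infinity, f_n increases to f, so by MCT integral(f_n) -> integral(f) = 15.16/2 = 7.58.
Convergence: integral(f_3) = 2.703166 -> 7.58 as n -> infinity


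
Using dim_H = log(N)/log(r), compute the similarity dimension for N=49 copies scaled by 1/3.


For a self-similar set with N copies scaled by 1/r:
dim_H = log(N)/log(r) = log(49)/log(3)
= 3.89182/1.098612
= 3.542487


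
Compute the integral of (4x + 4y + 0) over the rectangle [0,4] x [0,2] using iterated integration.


By Fubini, integrate in x first, then y.
Step 1: Fix y, integrate over x in [0,4]:
  integral(4x + 4y + 0, x=0..4)
  = 4*(4^2 - 0^2)/2 + (4y + 0)*(4 - 0)
  = 32 + (4y + 0)*4
  = 32 + 16y + 0
  = 32 + 16y
Step 2: Integrate over y in [0,2]:
  integral(32 + 16y, y=0..2)
  = 32*2 + 16*(2^2 - 0^2)/2
  = 64 + 32
  = 96


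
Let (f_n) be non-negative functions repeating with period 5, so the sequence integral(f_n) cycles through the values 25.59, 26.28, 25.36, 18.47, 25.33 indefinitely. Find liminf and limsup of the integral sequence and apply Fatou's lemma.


The sequence (integral(f_n)) is periodic with period 5, repeating the values 25.59, 26.28, 25.36, 18.47, 25.33 indefinitely.
Step 1: For a periodic sequence, every tail (a_m, a_(m+1), ...) contains all 5 period values infinitely often.
Step 2: Hence inf of every tail = min of the period values = min(25.59, 26.28, 25.36, 18.47, 25.33) = 18.47.
        liminf_n integral(f_n) = sup over m of (inf of tail from m) = 18.47.
Step 3: Similarly sup of every tail = max of the period values = 26.28.
        limsup_n integral(f_n) = 26.28.
Step 4: Fatou's lemma: integral(liminf_n f_n) <= liminf_n integral(f_n) = 18.47.
        So the integral of the pointwise liminf is at most 18.47.


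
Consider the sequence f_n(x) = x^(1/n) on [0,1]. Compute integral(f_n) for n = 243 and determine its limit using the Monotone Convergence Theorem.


At n = 243: f_243(x) = x^(1/243).
Step 1: integral(x^(1/243), 0, 1) = [x^(1/243+1) / (1/243+1)] from 0 to 1
     = 1 / (1/243 + 1) = 1 / ((243+1)/243) = 243/(243+1)
     = 243/244 = 0.995902
Step 2: As n -> infinity, f_n(x) = x^(1/n) -> 1 for x in (0,1], and f_n is increasing in n.
By MCT, lim_n integral(f_n) = integral(lim_n f_n) = integral(1, 0, 1) = 1.
Step 3: Verify convergence: 243/244 = 0.995902 -> 1


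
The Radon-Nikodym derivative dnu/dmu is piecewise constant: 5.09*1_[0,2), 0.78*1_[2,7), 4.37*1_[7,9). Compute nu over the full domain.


Integrate each piece of the Radon-Nikodym derivative:
Step 1: integral_0^2 5.09 dx = 5.09*(2-0) = 5.09*2 = 10.18
Step 2: integral_2^7 0.78 dx = 0.78*(7-2) = 0.78*5 = 3.9
Step 3: integral_7^9 4.37 dx = 4.37*(9-7) = 4.37*2 = 8.74
Total: 10.18 + 3.9 + 8.74 = 22.82


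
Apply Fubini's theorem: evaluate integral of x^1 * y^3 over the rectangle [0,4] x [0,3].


By Fubini's theorem, the double integral factors as a product of single integrals:
Step 1: integral_0^4 x^1 dx = [x^2/2] from 0 to 4
     = 4^2/2 = 8
Step 2: integral_0^3 y^3 dy = [y^4/4] from 0 to 3
     = 3^4/4 = 20.25
Step 3: Double integral = 8 * 20.25 = 162


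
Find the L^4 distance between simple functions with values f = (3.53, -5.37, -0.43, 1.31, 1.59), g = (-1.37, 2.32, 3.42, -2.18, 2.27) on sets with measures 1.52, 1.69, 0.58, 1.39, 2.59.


Step 1: Compute differences f_i - g_i:
  3.53 - -1.37 = 4.9
  -5.37 - 2.32 = -7.69
  -0.43 - 3.42 = -3.85
  1.31 - -2.18 = 3.49
  1.59 - 2.27 = -0.68
Step 2: Compute |diff|^4 * measure for each set:
  |4.9|^4 * 1.52 = 576.4801 * 1.52 = 876.249752
  |-7.69|^4 * 1.69 = 3497.078323 * 1.69 = 5910.062366
  |-3.85|^4 * 0.58 = 219.706506 * 0.58 = 127.429774
  |3.49|^4 * 1.39 = 148.354836 * 1.39 = 206.213222
  |-0.68|^4 * 2.59 = 0.213814 * 2.59 = 0.553778
Step 3: Sum = 7120.508892
Step 4: ||f-g||_4 = (7120.508892)^(1/4) = 9.186028


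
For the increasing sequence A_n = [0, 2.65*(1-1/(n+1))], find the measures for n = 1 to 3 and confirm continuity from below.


By continuity of measure from below: if A_n increases to A, then m(A_n) -> m(A).
Here A = [0, 2.65], so m(A) = 2.65
Step 1: a_1 = 2.65*(1 - 1/2) = 1.325, m(A_1) = 1.325
Step 2: a_2 = 2.65*(1 - 1/3) = 1.7667, m(A_2) = 1.7667
Step 3: a_3 = 2.65*(1 - 1/4) = 1.9875, m(A_3) = 1.9875
Limit: m(A_n) -> m([0,2.65]) = 2.65


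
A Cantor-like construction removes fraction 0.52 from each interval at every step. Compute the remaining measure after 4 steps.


Step 1: At each step, fraction remaining = 1 - 0.52 = 0.48
Step 2: After 4 steps, measure = (0.48)^4
Step 3: Computing the power step by step:
  After step 1: 0.48
  After step 2: 0.2304
  After step 3: 0.110592
  After step 4: 0.053084
Result = 0.053084


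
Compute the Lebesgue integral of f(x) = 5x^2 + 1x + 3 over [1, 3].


The Lebesgue integral of a Riemann-integrable function agrees with the Riemann integral.
Antiderivative F(x) = (5/3)x^3 + (1/2)x^2 + 3x
F(3) = (5/3)*3^3 + (1/2)*3^2 + 3*3
     = (5/3)*27 + (1/2)*9 + 3*3
     = 45 + 4.5 + 9
     = 58.5
F(1) = 5.166667
Integral = F(3) - F(1) = 58.5 - 5.166667 = 53.333333


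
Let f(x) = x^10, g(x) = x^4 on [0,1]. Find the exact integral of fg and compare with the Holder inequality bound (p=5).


Step 1: Exact integral of f*g = integral(x^14, 0, 1) = 1/15
     = 0.066667
Step 2: Holder bound with p=5, q=1.25:
  ||f||_p = (integral x^50 dx)^(1/5) = (1/51)^(1/5) = 0.455497
  ||g||_q = (integral x^5 dx)^(1/1.25) = (1/6)^(1/1.25) = 0.238495
Step 3: Holder bound = ||f||_p * ||g||_q = 0.455497 * 0.238495 = 0.108634
Verification: 0.066667 <= 0.108634 (Holder holds)


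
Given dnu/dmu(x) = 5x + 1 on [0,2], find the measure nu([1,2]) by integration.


nu(A) = integral_A (dnu/dmu) dmu = integral_1^2 (5x + 1) dx
Step 1: Antiderivative F(x) = (5/2)x^2 + 1x
Step 2: F(2) = (5/2)*2^2 + 1*2 = 10 + 2 = 12
Step 3: F(1) = (5/2)*1^2 + 1*1 = 2.5 + 1 = 3.5
Step 4: nu([1,2]) = F(2) - F(1) = 12 - 3.5 = 8.5


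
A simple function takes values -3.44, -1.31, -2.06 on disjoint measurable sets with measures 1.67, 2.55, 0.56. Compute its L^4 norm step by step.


Step 1: Compute |f_i|^4 for each value:
  |-3.44|^4 = 140.034089
  |-1.31|^4 = 2.944999
  |-2.06|^4 = 18.008141
Step 2: Multiply by measures and sum:
  140.034089 * 1.67 = 233.856929
  2.944999 * 2.55 = 7.509748
  18.008141 * 0.56 = 10.084559
Sum = 233.856929 + 7.509748 + 10.084559 = 251.451235
Step 3: Take the p-th root:
||f||_4 = (251.451235)^(1/4) = 3.982112


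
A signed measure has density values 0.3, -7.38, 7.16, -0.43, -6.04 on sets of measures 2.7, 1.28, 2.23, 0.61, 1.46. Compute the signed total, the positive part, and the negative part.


Step 1: Compute signed measure on each set:
  Set 1: 0.3 * 2.7 = 0.81
  Set 2: -7.38 * 1.28 = -9.4464
  Set 3: 7.16 * 2.23 = 15.9668
  Set 4: -0.43 * 0.61 = -0.2623
  Set 5: -6.04 * 1.46 = -8.8184
Step 2: Total signed measure = (0.81) + (-9.4464) + (15.9668) + (-0.2623) + (-8.8184)
     = -1.7503
Step 3: Positive part mu+(X) = sum of positive contributions = 16.7768
Step 4: Negative part mu-(X) = |sum of negative contributions| = 18.5271


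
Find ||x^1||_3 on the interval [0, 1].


Step 1: ||f||_3 = (integral_0^1 |x^1|^3 dx)^(1/3)
     = (integral_0^1 x^3 dx)^(1/3)
Step 2: integral_0^1 x^3 dx = [x^4/(4)] from 0 to 1 = 1^4/4
     = 1/4 = 0.25
Step 3: ||f||_3 = (0.25)^(1/3) = 0.629961


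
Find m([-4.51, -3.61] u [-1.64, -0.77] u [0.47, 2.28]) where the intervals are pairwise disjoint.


For pairwise disjoint intervals, m(union) = sum of lengths.
= (-3.61 - -4.51) + (-0.77 - -1.64) + (2.28 - 0.47)
= 0.9 + 0.87 + 1.81
= 3.58


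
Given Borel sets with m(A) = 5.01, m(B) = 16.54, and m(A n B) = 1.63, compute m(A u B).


By inclusion-exclusion: m(A u B) = m(A) + m(B) - m(A n B)
= 5.01 + 16.54 - 1.63
= 19.92


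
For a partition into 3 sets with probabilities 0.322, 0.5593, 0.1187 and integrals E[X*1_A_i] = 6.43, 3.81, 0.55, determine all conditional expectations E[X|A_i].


For each cell A_i: E[X|A_i] = E[X*1_A_i] / P(A_i)
Step 1: E[X|A_1] = 6.43 / 0.322 = 19.968944
Step 2: E[X|A_2] = 3.81 / 0.5593 = 6.812087
Step 3: E[X|A_3] = 0.55 / 0.1187 = 4.63353
Verification: E[X] = sum E[X*1_A_i] = 6.43 + 3.81 + 0.55 = 10.79


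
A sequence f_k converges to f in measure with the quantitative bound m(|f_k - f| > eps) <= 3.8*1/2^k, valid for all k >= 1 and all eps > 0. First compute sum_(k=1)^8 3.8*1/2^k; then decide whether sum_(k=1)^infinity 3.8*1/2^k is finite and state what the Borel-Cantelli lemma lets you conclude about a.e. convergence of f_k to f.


Step 1: List the terms 3.8*1/2^k for k = 1 to 8:
  k=1: 1.9
  k=2: 0.95
  k=3: 0.475
  k=4: 0.2375
  k=5: 0.11875
  k=6: 0.059375
  k=7: 0.029687
  k=8: 0.014844
Step 2: Partial sum = 1.9 + 0.95 + 0.475 + 0.2375 + 0.11875 + 0.059375 + 0.029687 + 0.014844
     = 3.785156
Step 3: The full series sum_(k>=1) 3.8*1/2^k converges (geometric series with ratio 1/2 < 1; a constant multiple of a convergent series converges).
Step 4: Fix eps > 0. Since sum_k m(|f_k - f| > eps) < infinity, the Borel-Cantelli lemma gives
        m(limsup_k {|f_k - f| > eps}) = 0, i.e. for a.e. x, |f_k(x) - f(x)| <= eps for all large k.
        Applying this with eps = 1/j for j = 1, 2, ... and intersecting the countably many full-measure sets,
        for a.e. x we get limsup_k |f_k(x) - f(x)| <= 1/j for every j, hence f_k -> f almost everywhere.
Conclusion: series converges; Borel-Cantelli yields f_k -> f a.e.


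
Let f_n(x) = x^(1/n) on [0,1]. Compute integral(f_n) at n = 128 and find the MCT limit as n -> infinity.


At n = 128: f_128(x) = x^(1/128).
Step 1: integral(x^(1/128), 0, 1) = [x^(1/128+1) / (1/128+1)] from 0 to 1
     = 1 / (1/128 + 1) = 1 / ((128+1)/128) = 128/(128+1)
     = 128/129 = 0.992248
Step 2: As n -> infinity, f_n(x) = x^(1/n) -> 1 for x in (0,1], and f_n is increasing in n.
By MCT, lim_n integral(f_n) = integral(lim_n f_n) = integral(1, 0, 1) = 1.
Step 3: Verify convergence: 128/129 = 0.992248 -> 1


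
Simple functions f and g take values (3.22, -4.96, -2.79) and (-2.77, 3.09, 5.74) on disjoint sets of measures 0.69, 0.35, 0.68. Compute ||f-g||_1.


Step 1: Compute differences f_i - g_i:
  3.22 - -2.77 = 5.99
  -4.96 - 3.09 = -8.05
  -2.79 - 5.74 = -8.53
Step 2: Compute |diff|^1 * measure for each set:
  |5.99|^1 * 0.69 = 5.99 * 0.69 = 4.1331
  |-8.05|^1 * 0.35 = 8.05 * 0.35 = 2.8175
  |-8.53|^1 * 0.68 = 8.53 * 0.68 = 5.8004
Step 3: Sum = 12.751
Step 4: ||f-g||_1 = (12.751)^(1/1) = 12.751


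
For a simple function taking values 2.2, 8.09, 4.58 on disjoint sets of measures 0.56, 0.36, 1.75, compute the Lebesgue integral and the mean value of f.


Step 1: Integral = sum(value_i * measure_i)
= 2.2*0.56 + 8.09*0.36 + 4.58*1.75
= 1.232 + 2.9124 + 8.015
= 12.1594
Step 2: Total measure of domain = 0.56 + 0.36 + 1.75 = 2.67
Step 3: Average value = 12.1594 / 2.67 = 4.554082


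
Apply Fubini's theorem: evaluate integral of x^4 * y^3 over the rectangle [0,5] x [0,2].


By Fubini's theorem, the double integral factors as a product of single integrals:
Step 1: integral_0^5 x^4 dx = [x^5/5] from 0 to 5
     = 5^5/5 = 625
Step 2: integral_0^2 y^3 dy = [y^4/4] from 0 to 2
     = 2^4/4 = 4
Step 3: Double integral = 625 * 4 = 2500


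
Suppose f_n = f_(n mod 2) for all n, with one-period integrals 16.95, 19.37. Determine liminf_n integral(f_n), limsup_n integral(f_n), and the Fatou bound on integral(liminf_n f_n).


The sequence (integral(f_n)) is periodic with period 2, repeating the values 16.95, 19.37 indefinitely.
Step 1: For a periodic sequence, every tail (a_m, a_(m+1), ...) contains all 2 period values infinitely often.
Step 2: Hence inf of every tail = min of the period values = min(16.95, 19.37) = 16.95.
        liminf_n integral(f_n) = sup over m of (inf of tail from m) = 16.95.
Step 3: Similarly sup of every tail = max of the period values = 19.37.
        limsup_n integral(f_n) = 19.37.
Step 4: Fatou's lemma: integral(liminf_n f_n) <= liminf_n integral(f_n) = 16.95.
        So the integral of the pointwise liminf is at most 16.95.


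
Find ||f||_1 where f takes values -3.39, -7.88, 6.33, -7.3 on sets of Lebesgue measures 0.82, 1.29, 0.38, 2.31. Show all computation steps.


Step 1: Compute |f_i|^1 for each value:
  |-3.39|^1 = 3.39
  |-7.88|^1 = 7.88
  |6.33|^1 = 6.33
  |-7.3|^1 = 7.3
Step 2: Multiply by measures and sum:
  3.39 * 0.82 = 2.7798
  7.88 * 1.29 = 10.1652
  6.33 * 0.38 = 2.4054
  7.3 * 2.31 = 16.863
Sum = 2.7798 + 10.1652 + 2.4054 + 16.863 = 32.2134
Step 3: Take the p-th root:
||f||_1 = (32.2134)^(1/1) = 32.2134


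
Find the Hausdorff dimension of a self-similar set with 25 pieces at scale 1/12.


For a self-similar set with N copies scaled by 1/r:
dim_H = log(N)/log(r) = log(25)/log(12)
= 3.218876/2.484907
= 1.295371


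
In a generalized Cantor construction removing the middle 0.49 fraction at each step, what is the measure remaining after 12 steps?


Step 1: At each step, fraction remaining = 1 - 0.49 = 0.51
Step 2: After 12 steps, measure = (0.51)^12
Result = 3.096293e-04


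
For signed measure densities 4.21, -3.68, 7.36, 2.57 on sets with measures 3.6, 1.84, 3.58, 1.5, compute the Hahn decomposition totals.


Step 1: Compute signed measure on each set:
  Set 1: 4.21 * 3.6 = 15.156
  Set 2: -3.68 * 1.84 = -6.7712
  Set 3: 7.36 * 3.58 = 26.3488
  Set 4: 2.57 * 1.5 = 3.855
Step 2: Total signed measure = (15.156) + (-6.7712) + (26.3488) + (3.855)
     = 38.5886
Step 3: Positive part mu+(X) = sum of positive contributions = 45.3598
Step 4: Negative part mu-(X) = |sum of negative contributions| = 6.7712


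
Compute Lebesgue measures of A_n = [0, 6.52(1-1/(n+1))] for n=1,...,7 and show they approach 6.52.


By continuity of measure from below: if A_n increases to A, then m(A_n) -> m(A).
Here A = [0, 6.52], so m(A) = 6.52
Step 1: a_1 = 6.52*(1 - 1/2) = 3.26, m(A_1) = 3.26
Step 2: a_2 = 6.52*(1 - 1/3) = 4.3467, m(A_2) = 4.3467
Step 3: a_3 = 6.52*(1 - 1/4) = 4.89, m(A_3) = 4.89
Step 4: a_4 = 6.52*(1 - 1/5) = 5.216, m(A_4) = 5.216
Step 5: a_5 = 6.52*(1 - 1/6) = 5.4333, m(A_5) = 5.4333
Step 6: a_6 = 6.52*(1 - 1/7) = 5.5886, m(A_6) = 5.5886
Step 7: a_7 = 6.52*(1 - 1/8) = 5.705, m(A_7) = 5.705
Limit: m(A_n) -> m([0,6.52]) = 6.52


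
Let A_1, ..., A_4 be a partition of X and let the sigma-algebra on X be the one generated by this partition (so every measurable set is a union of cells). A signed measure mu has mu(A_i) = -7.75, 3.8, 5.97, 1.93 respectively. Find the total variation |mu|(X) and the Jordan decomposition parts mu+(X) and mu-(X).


Step 1: Every measurable set is a union of atoms (the cells / points), so a Hahn decomposition is
  obtained by grouping atoms by sign: P = union of atoms with mu > 0, N = union of the remaining atoms.
  Atoms in P (indices): 2, 3, 4;  atoms in N (indices): 1
  Positive values: 3.8, 5.97, 1.93
  Negative values: -7.75
Step 2: mu+(X) = mu(P) = sum of positive atom values = 11.7
Step 3: mu-(X) = -mu(N) = sum of |negative atom values| = 7.75
Step 4: |mu|(X) = mu+(X) + mu-(X) = 11.7 + 7.75 = 19.45


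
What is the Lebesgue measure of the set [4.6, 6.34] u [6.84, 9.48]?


For pairwise disjoint intervals, m(union) = sum of lengths.
= (6.34 - 4.6) + (9.48 - 6.84)
= 1.74 + 2.64
= 4.38


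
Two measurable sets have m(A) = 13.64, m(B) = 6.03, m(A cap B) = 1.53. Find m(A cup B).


By inclusion-exclusion: m(A u B) = m(A) + m(B) - m(A n B)
= 13.64 + 6.03 - 1.53
= 18.14


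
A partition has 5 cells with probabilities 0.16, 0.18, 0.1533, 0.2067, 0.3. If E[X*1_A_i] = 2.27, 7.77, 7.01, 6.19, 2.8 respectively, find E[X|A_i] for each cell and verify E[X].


For each cell A_i: E[X|A_i] = E[X*1_A_i] / P(A_i)
Step 1: E[X|A_1] = 2.27 / 0.16 = 14.1875
Step 2: E[X|A_2] = 7.77 / 0.18 = 43.166667
Step 3: E[X|A_3] = 7.01 / 0.1533 = 45.727332
Step 4: E[X|A_4] = 6.19 / 0.2067 = 29.946783
Step 5: E[X|A_5] = 2.8 / 0.3 = 9.333333
Verification: E[X] = sum E[X*1_A_i] = 2.27 + 7.77 + 7.01 + 6.19 + 2.8 = 26.04


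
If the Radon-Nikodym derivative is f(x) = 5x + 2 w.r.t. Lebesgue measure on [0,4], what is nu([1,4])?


nu(A) = integral_A (dnu/dmu) dmu = integral_1^4 (5x + 2) dx
Step 1: Antiderivative F(x) = (5/2)x^2 + 2x
Step 2: F(4) = (5/2)*4^2 + 2*4 = 40 + 8 = 48
Step 3: F(1) = (5/2)*1^2 + 2*1 = 2.5 + 2 = 4.5
Step 4: nu([1,4]) = F(4) - F(1) = 48 - 4.5 = 43.5


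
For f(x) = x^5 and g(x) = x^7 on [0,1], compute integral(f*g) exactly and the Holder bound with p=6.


Step 1: Exact integral of f*g = integral(x^12, 0, 1) = 1/13
     = 0.076923
Step 2: Holder bound with p=6, q=1.2:
  ||f||_p = (integral x^30 dx)^(1/6) = (1/31)^(1/6) = 0.564209
  ||g||_q = (integral x^8.4 dx)^(1/1.2) = (1/9.4)^(1/1.2) = 0.154547
Step 3: Holder bound = ||f||_p * ||g||_q = 0.564209 * 0.154547 = 0.087197
Verification: 0.076923 <= 0.087197 (Holder holds)


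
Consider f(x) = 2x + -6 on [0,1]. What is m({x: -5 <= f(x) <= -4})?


f^(-1)([-5, -4]) = {x : -5 <= 2x + -6 <= -4}
Solving: (-5 - -6)/2 <= x <= (-4 - -6)/2
= [0.5, 1]
Intersecting with [0,1]: [0.5, 1]
Measure = 1 - 0.5 = 0.5


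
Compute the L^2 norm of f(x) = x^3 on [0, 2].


Step 1: ||f||_2 = (integral_0^2 |x^3|^2 dx)^(1/2)
     = (integral_0^2 x^6 dx)^(1/2)
Step 2: integral_0^2 x^6 dx = [x^7/(7)] from 0 to 2 = 2^7/7
     = 128/7 = 18.285714
Step 3: ||f||_2 = (18.285714)^(1/2) = 4.27618


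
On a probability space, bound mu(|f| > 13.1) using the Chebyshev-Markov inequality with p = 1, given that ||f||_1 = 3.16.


Chebyshev/Markov inequality: mu(|f| > eps) <= (||f||_p / eps)^p
Step 1: ||f||_1 / eps = 3.16 / 13.1 = 0.241221
Step 2: Raise to power p = 1:
  (0.241221)^1 = 0.241221
Step 3: Therefore mu(|f| > 13.1) <= 0.241221


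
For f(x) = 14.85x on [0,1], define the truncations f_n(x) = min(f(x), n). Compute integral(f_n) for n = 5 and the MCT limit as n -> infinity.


f(x) = 14.85x on [0,1]; f_n(x) = min(14.85x, n). At n = 5:
Step 1: f(x) reaches 5 at x = 5/14.85 = 0.3367
Step 2: integral(f_5) = integral(14.85x, 0, 0.3367) + integral(5, 0.3367, 1)
       = 14.85*0.3367^2/2 + 5*(1 - 0.3367)
       = 0.841751 + 3.316498
       = 4.158249
Step 3: As n -> infinity, f_n increases to f, so by MCT integral(f_n) -> integral(f) = 14.85/2 = 7.425.
Convergence: integral(f_5) = 4.158249 -> 7.425 as n -> infinity


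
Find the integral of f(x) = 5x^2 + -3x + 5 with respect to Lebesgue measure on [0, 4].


The Lebesgue integral of a Riemann-integrable function agrees with the Riemann integral.
Antiderivative F(x) = (5/3)x^3 + (-3/2)x^2 + 5x
F(4) = (5/3)*4^3 + (-3/2)*4^2 + 5*4
     = (5/3)*64 + (-3/2)*16 + 5*4
     = 106.666667 + -24 + 20
     = 102.666667
F(0) = 0.0
Integral = F(4) - F(0) = 102.666667 - 0.0 = 102.666667


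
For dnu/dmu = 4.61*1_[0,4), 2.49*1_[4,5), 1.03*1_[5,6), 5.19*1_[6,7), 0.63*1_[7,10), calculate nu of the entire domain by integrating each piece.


Integrate each piece of the Radon-Nikodym derivative:
Step 1: integral_0^4 4.61 dx = 4.61*(4-0) = 4.61*4 = 18.44
Step 2: integral_4^5 2.49 dx = 2.49*(5-4) = 2.49*1 = 2.49
Step 3: integral_5^6 1.03 dx = 1.03*(6-5) = 1.03*1 = 1.03
Step 4: integral_6^7 5.19 dx = 5.19*(7-6) = 5.19*1 = 5.19
Step 5: integral_7^10 0.63 dx = 0.63*(10-7) = 0.63*3 = 1.89
Total: 18.44 + 2.49 + 1.03 + 5.19 + 1.89 = 29.04


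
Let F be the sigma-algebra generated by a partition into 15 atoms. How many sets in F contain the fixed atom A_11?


Each element of F is a union of some subset S of the 15 atoms.
The element contains A_11 iff A_11 is in S.
So we count subsets S of {A_1,...,A_15} with A_11 in S: choose freely among the other 14 atoms.
Count = 2^(15-1) = 2^14 = 16384.


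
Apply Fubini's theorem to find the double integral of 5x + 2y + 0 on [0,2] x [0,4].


By Fubini, integrate in x first, then y.
Step 1: Fix y, integrate over x in [0,2]:
  integral(5x + 2y + 0, x=0..2)
  = 5*(2^2 - 0^2)/2 + (2y + 0)*(2 - 0)
  = 10 + (2y + 0)*2
  = 10 + 4y + 0
  = 10 + 4y
Step 2: Integrate over y in [0,4]:
  integral(10 + 4y, y=0..4)
  = 10*4 + 4*(4^2 - 0^2)/2
  = 40 + 32
  = 72


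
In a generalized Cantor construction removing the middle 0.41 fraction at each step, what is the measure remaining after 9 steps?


Step 1: At each step, fraction remaining = 1 - 0.41 = 0.59
Step 2: After 9 steps, measure = (0.59)^9
Result = 0.008663


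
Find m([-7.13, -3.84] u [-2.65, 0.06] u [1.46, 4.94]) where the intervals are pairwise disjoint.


For pairwise disjoint intervals, m(union) = sum of lengths.
= (-3.84 - -7.13) + (0.06 - -2.65) + (4.94 - 1.46)
= 3.29 + 2.71 + 3.48
= 9.48


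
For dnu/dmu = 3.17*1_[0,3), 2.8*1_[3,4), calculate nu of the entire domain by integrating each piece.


Integrate each piece of the Radon-Nikodym derivative:
Step 1: integral_0^3 3.17 dx = 3.17*(3-0) = 3.17*3 = 9.51
Step 2: integral_3^4 2.8 dx = 2.8*(4-3) = 2.8*1 = 2.8
Total: 9.51 + 2.8 = 12.31


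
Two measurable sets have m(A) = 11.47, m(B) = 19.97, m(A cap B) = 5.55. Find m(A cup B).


By inclusion-exclusion: m(A u B) = m(A) + m(B) - m(A n B)
= 11.47 + 19.97 - 5.55
= 25.89


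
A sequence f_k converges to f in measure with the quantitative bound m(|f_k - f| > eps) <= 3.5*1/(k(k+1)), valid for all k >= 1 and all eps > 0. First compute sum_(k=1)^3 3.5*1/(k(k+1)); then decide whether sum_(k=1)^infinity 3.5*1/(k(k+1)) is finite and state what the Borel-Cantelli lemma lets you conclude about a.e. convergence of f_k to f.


Step 1: List the terms 3.5*1/(k(k+1)) for k = 1 to 3:
  k=1: 1.75
  k=2: 0.583333
  k=3: 0.291667
Step 2: Partial sum = 1.75 + 0.583333 + 0.291667
     = 2.625
Step 3: The full series sum_(k>=1) 3.5*1/(k(k+1)) converges (telescoping series sum 1/(k(k+1)) = 1; a constant multiple of a convergent series converges).
Step 4: Fix eps > 0. Since sum_k m(|f_k - f| > eps) < infinity, the Borel-Cantelli lemma gives
        m(limsup_k {|f_k - f| > eps}) = 0, i.e. for a.e. x, |f_k(x) - f(x)| <= eps for all large k.
        Applying this with eps = 1/j for j = 1, 2, ... and intersecting the countably many full-measure sets,
        for a.e. x we get limsup_k |f_k(x) - f(x)| <= 1/j for every j, hence f_k -> f almost everywhere.
Conclusion: series converges; Borel-Cantelli yields f_k -> f a.e.


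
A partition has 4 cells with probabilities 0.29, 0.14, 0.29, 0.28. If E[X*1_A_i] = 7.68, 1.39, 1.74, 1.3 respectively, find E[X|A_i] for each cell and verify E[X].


For each cell A_i: E[X|A_i] = E[X*1_A_i] / P(A_i)
Step 1: E[X|A_1] = 7.68 / 0.29 = 26.482759
Step 2: E[X|A_2] = 1.39 / 0.14 = 9.928571
Step 3: E[X|A_3] = 1.74 / 0.29 = 6
Step 4: E[X|A_4] = 1.3 / 0.28 = 4.642857
Verification: E[X] = sum E[X*1_A_i] = 7.68 + 1.39 + 1.74 + 1.3 = 12.11


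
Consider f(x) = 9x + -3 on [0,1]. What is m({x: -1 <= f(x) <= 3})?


f^(-1)([-1, 3]) = {x : -1 <= 9x + -3 <= 3}
Solving: (-1 - -3)/9 <= x <= (3 - -3)/9
= [0.222222, 0.666667]
Intersecting with [0,1]: [0.222222, 0.666667]
Measure = 0.666667 - 0.222222 = 0.444444


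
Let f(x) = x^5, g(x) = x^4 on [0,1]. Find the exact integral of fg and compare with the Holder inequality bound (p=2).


Step 1: Exact integral of f*g = integral(x^9, 0, 1) = 1/10
     = 0.1
Step 2: Holder bound with p=2, q=2:
  ||f||_p = (integral x^10 dx)^(1/2) = (1/11)^(1/2) = 0.301511
  ||g||_q = (integral x^8 dx)^(1/2) = (1/9)^(1/2) = 0.333333
Step 3: Holder bound = ||f||_p * ||g||_q = 0.301511 * 0.333333 = 0.100504
Verification: 0.1 <= 0.100504 (Holder holds)


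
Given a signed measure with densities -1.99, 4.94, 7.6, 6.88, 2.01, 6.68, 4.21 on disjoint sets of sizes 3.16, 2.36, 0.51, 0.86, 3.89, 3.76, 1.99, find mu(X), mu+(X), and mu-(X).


Step 1: Compute signed measure on each set:
  Set 1: -1.99 * 3.16 = -6.2884
  Set 2: 4.94 * 2.36 = 11.6584
  Set 3: 7.6 * 0.51 = 3.876
  Set 4: 6.88 * 0.86 = 5.9168
  Set 5: 2.01 * 3.89 = 7.8189
  Set 6: 6.68 * 3.76 = 25.1168
  Set 7: 4.21 * 1.99 = 8.3779
Step 2: Total signed measure = (-6.2884) + (11.6584) + (3.876) + (5.9168) + (7.8189) + (25.1168) + (8.3779)
     = 56.4764
Step 3: Positive part mu+(X) = sum of positive contributions = 62.7648
Step 4: Negative part mu-(X) = |sum of negative contributions| = 6.2884


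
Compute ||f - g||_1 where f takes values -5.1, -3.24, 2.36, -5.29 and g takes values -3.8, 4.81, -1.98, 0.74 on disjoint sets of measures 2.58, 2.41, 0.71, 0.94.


Step 1: Compute differences f_i - g_i:
  -5.1 - -3.8 = -1.3
  -3.24 - 4.81 = -8.05
  2.36 - -1.98 = 4.34
  -5.29 - 0.74 = -6.03
Step 2: Compute |diff|^1 * measure for each set:
  |-1.3|^1 * 2.58 = 1.3 * 2.58 = 3.354
  |-8.05|^1 * 2.41 = 8.05 * 2.41 = 19.4005
  |4.34|^1 * 0.71 = 4.34 * 0.71 = 3.0814
  |-6.03|^1 * 0.94 = 6.03 * 0.94 = 5.6682
Step 3: Sum = 31.5041
Step 4: ||f-g||_1 = (31.5041)^(1/1) = 31.5041


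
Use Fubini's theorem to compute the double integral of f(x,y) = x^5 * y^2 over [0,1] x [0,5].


By Fubini's theorem, the double integral factors as a product of single integrals:
Step 1: integral_0^1 x^5 dx = [x^6/6] from 0 to 1
     = 1^6/6 = 0.166667
Step 2: integral_0^5 y^2 dy = [y^3/3] from 0 to 5
     = 5^3/3 = 41.666667
Step 3: Double integral = 0.166667 * 41.666667 = 6.944444


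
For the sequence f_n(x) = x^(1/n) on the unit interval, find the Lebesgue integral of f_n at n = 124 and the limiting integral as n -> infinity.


At n = 124: f_124(x) = x^(1/124).
Step 1: integral(x^(1/124), 0, 1) = [x^(1/124+1) / (1/124+1)] from 0 to 1
     = 1 / (1/124 + 1) = 1 / ((124+1)/124) = 124/(124+1)
     = 124/125 = 0.992
Step 2: As n -> infinity, f_n(x) = x^(1/n) -> 1 for x in (0,1], and f_n is increasing in n.
By MCT, lim_n integral(f_n) = integral(lim_n f_n) = integral(1, 0, 1) = 1.
Step 3: Verify convergence: 124/125 = 0.992 -> 1


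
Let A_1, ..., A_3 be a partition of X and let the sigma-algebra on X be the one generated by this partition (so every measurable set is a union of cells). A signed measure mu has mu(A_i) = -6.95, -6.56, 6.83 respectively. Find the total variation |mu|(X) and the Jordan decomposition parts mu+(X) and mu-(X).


Step 1: Every measurable set is a union of atoms (the cells / points), so a Hahn decomposition is
  obtained by grouping atoms by sign: P = union of atoms with mu > 0, N = union of the remaining atoms.
  Atoms in P (indices): 3;  atoms in N (indices): 1, 2
  Positive values: 6.83
  Negative values: -6.95, -6.56
Step 2: mu+(X) = mu(P) = sum of positive atom values = 6.83
Step 3: mu-(X) = -mu(N) = sum of |negative atom values| = 13.51
Step 4: |mu|(X) = mu+(X) + mu-(X) = 6.83 + 13.51 = 20.34


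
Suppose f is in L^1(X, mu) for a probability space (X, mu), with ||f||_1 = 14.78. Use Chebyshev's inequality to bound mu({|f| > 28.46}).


Chebyshev/Markov inequality: mu(|f| > eps) <= (||f||_p / eps)^p
Step 1: ||f||_1 / eps = 14.78 / 28.46 = 0.519325
Step 2: Raise to power p = 1:
  (0.519325)^1 = 0.519325
Step 3: Therefore mu(|f| > 28.46) <= 0.519325


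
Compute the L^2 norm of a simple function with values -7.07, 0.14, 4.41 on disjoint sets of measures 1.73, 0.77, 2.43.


Step 1: Compute |f_i|^2 for each value:
  |-7.07|^2 = 49.9849
  |0.14|^2 = 0.0196
  |4.41|^2 = 19.4481
Step 2: Multiply by measures and sum:
  49.9849 * 1.73 = 86.473877
  0.0196 * 0.77 = 0.015092
  19.4481 * 2.43 = 47.258883
Sum = 86.473877 + 0.015092 + 47.258883 = 133.747852
Step 3: Take the p-th root:
||f||_2 = (133.747852)^(1/2) = 11.564941


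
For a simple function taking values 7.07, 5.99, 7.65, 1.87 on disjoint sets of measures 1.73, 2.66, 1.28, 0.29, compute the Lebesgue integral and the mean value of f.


Step 1: Integral = sum(value_i * measure_i)
= 7.07*1.73 + 5.99*2.66 + 7.65*1.28 + 1.87*0.29
= 12.2311 + 15.9334 + 9.792 + 0.5423
= 38.4988
Step 2: Total measure of domain = 1.73 + 2.66 + 1.28 + 0.29 = 5.96
Step 3: Average value = 38.4988 / 5.96 = 6.45953


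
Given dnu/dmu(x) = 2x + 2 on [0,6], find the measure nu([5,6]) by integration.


nu(A) = integral_A (dnu/dmu) dmu = integral_5^6 (2x + 2) dx
Step 1: Antiderivative F(x) = (2/2)x^2 + 2x
Step 2: F(6) = (2/2)*6^2 + 2*6 = 36 + 12 = 48
Step 3: F(5) = (2/2)*5^2 + 2*5 = 25 + 10 = 35
Step 4: nu([5,6]) = F(6) - F(5) = 48 - 35 = 13


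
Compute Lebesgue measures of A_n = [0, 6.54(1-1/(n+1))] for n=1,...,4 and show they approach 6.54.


By continuity of measure from below: if A_n increases to A, then m(A_n) -> m(A).
Here A = [0, 6.54], so m(A) = 6.54
Step 1: a_1 = 6.54*(1 - 1/2) = 3.27, m(A_1) = 3.27
Step 2: a_2 = 6.54*(1 - 1/3) = 4.36, m(A_2) = 4.36
Step 3: a_3 = 6.54*(1 - 1/4) = 4.905, m(A_3) = 4.905
Step 4: a_4 = 6.54*(1 - 1/5) = 5.232, m(A_4) = 5.232
Limit: m(A_n) -> m([0,6.54]) = 6.54


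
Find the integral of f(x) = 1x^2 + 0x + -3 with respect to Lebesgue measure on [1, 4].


The Lebesgue integral of a Riemann-integrable function agrees with the Riemann integral.
Antiderivative F(x) = (1/3)x^3 + (0/2)x^2 + -3x
F(4) = (1/3)*4^3 + (0/2)*4^2 + -3*4
     = (1/3)*64 + (0/2)*16 + -3*4
     = 21.333333 + 0.0 + -12
     = 9.333333
F(1) = -2.666667
Integral = F(4) - F(1) = 9.333333 - -2.666667 = 12


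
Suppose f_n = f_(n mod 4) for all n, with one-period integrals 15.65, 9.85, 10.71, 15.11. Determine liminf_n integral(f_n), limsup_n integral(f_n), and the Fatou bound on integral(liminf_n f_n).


The sequence (integral(f_n)) is periodic with period 4, repeating the values 15.65, 9.85, 10.71, 15.11 indefinitely.
Step 1: For a periodic sequence, every tail (a_m, a_(m+1), ...) contains all 4 period values infinitely often.
Step 2: Hence inf of every tail = min of the period values = min(15.65, 9.85, 10.71, 15.11) = 9.85.
        liminf_n integral(f_n) = sup over m of (inf of tail from m) = 9.85.
Step 3: Similarly sup of every tail = max of the period values = 15.65.
        limsup_n integral(f_n) = 15.65.
Step 4: Fatou's lemma: integral(liminf_n f_n) <= liminf_n integral(f_n) = 9.85.
        So the integral of the pointwise liminf is at most 9.85.


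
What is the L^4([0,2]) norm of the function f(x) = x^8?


Step 1: ||f||_4 = (integral_0^2 |x^8|^4 dx)^(1/4)
     = (integral_0^2 x^32 dx)^(1/4)
Step 2: integral_0^2 x^32 dx = [x^33/(33)] from 0 to 2 = 2^33/33
     = 8589934592/33 = 2.603010e+08
Step 3: ||f||_4 = (2.603010e+08)^(1/4) = 127.019085


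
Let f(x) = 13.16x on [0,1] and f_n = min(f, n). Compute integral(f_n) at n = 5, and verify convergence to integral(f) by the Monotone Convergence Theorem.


f(x) = 13.16x on [0,1]; f_n(x) = min(13.16x, n). At n = 5:
Step 1: f(x) reaches 5 at x = 5/13.16 = 0.379939
Step 2: integral(f_5) = integral(13.16x, 0, 0.379939) + integral(5, 0.379939, 1)
       = 13.16*0.379939^2/2 + 5*(1 - 0.379939)
       = 0.949848 + 3.100304
       = 4.050152
Step 3: As n -> infinity, f_n increases to f, so by MCT integral(f_n) -> integral(f) = 13.16/2 = 6.58.
Convergence: integral(f_5) = 4.050152 -> 6.58 as n -> infinity
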